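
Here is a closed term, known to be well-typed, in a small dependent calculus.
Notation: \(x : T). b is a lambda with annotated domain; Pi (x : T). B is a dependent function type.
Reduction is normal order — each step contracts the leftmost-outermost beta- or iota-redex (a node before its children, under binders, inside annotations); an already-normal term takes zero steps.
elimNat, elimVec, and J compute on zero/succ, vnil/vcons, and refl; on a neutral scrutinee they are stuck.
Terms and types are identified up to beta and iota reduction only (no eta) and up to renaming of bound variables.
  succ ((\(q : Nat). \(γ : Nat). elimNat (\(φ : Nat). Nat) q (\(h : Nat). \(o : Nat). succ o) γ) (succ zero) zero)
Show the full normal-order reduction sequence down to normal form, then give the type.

normal-order reduction:
  succ ((\(q : Nat). \(γ : Nat). elimNat (\(φ : Nat). Nat) q (\(h : Nat). \(o : Nat). succ o) γ) (succ zero) zero)
  ~> succ ((\(q : Nat). elimNat (\(γ : Nat). Nat) (succ zero) (\(φ : Nat). \(h : Nat). succ h) q) zero)
  ~> succ (elimNat (\(q : Nat). Nat) (succ zero) (\(γ : Nat). \(φ : Nat). succ φ) zero)
  ~> succ (succ zero)
inferred type:
  Nat


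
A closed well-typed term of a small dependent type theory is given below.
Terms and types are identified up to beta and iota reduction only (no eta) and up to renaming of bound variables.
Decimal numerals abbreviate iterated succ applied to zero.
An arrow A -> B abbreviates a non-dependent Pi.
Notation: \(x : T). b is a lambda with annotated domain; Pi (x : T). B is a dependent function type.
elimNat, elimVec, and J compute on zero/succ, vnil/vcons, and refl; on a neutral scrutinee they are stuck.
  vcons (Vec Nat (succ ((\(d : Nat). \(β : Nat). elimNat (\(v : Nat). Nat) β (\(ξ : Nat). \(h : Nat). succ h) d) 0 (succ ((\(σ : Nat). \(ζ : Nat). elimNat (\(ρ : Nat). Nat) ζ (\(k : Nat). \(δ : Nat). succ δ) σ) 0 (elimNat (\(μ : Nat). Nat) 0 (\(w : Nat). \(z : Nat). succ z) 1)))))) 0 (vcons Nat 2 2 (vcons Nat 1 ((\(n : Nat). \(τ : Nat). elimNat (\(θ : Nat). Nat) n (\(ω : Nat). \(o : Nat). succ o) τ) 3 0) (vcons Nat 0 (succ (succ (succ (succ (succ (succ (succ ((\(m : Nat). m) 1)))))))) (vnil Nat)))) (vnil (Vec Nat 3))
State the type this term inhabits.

the term's type:
  Vec (Vec Nat 3) 1


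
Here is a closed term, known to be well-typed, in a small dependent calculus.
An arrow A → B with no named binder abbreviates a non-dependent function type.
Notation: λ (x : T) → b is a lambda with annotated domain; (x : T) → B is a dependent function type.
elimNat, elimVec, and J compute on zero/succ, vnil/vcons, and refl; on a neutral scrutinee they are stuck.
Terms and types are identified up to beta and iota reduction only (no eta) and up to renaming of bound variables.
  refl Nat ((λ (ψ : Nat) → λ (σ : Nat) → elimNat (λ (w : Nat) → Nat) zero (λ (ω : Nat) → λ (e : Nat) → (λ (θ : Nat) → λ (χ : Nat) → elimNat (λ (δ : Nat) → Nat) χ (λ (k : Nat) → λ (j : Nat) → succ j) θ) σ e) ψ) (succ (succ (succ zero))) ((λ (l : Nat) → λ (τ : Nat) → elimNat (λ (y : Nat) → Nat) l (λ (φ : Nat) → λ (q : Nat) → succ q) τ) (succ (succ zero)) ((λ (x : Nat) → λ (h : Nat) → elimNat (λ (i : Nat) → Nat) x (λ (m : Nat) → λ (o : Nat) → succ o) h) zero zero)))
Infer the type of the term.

the term's type:
  Eq Nat (succ (succ (succ (succ (succ (succ zero)))))) (succ (succ (succ (succ (succ (succ zero))))))


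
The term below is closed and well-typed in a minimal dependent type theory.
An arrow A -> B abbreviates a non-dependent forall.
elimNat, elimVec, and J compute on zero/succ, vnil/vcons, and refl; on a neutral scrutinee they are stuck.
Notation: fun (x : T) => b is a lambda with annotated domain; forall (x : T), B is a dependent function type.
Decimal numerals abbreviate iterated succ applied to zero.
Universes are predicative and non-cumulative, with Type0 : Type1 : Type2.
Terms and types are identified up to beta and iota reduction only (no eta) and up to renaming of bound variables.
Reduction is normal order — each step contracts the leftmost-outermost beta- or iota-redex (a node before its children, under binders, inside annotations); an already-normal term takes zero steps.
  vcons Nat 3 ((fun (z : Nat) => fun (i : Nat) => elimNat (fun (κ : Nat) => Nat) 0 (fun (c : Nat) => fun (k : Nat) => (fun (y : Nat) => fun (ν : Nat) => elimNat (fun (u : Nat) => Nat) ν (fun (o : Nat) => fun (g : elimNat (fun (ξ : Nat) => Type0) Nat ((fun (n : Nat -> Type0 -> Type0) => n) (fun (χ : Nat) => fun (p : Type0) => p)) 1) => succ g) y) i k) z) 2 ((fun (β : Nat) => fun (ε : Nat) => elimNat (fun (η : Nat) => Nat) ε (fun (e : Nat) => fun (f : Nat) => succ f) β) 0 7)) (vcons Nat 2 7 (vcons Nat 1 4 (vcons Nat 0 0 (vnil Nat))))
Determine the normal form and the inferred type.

resulting normal form:
  vcons Nat 3 14 (vcons Nat 2 7 (vcons Nat 1 4 (vcons Nat 0 0 (vnil Nat))))
inferred type:
  Vec Nat 4


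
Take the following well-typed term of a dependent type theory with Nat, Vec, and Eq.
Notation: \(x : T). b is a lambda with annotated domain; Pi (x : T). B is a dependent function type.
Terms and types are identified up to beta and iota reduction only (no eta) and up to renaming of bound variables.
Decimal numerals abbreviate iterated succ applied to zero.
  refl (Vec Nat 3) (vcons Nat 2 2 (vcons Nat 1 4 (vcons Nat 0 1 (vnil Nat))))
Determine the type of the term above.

inferred type:
  Eq (Vec Nat 3) (vcons Nat 2 2 (vcons Nat 1 4 (vcons Nat 0 1 (vnil Nat)))) (vcons Nat 2 2 (vcons Nat 1 4 (vcons Nat 0 1 (vnil Nat))))


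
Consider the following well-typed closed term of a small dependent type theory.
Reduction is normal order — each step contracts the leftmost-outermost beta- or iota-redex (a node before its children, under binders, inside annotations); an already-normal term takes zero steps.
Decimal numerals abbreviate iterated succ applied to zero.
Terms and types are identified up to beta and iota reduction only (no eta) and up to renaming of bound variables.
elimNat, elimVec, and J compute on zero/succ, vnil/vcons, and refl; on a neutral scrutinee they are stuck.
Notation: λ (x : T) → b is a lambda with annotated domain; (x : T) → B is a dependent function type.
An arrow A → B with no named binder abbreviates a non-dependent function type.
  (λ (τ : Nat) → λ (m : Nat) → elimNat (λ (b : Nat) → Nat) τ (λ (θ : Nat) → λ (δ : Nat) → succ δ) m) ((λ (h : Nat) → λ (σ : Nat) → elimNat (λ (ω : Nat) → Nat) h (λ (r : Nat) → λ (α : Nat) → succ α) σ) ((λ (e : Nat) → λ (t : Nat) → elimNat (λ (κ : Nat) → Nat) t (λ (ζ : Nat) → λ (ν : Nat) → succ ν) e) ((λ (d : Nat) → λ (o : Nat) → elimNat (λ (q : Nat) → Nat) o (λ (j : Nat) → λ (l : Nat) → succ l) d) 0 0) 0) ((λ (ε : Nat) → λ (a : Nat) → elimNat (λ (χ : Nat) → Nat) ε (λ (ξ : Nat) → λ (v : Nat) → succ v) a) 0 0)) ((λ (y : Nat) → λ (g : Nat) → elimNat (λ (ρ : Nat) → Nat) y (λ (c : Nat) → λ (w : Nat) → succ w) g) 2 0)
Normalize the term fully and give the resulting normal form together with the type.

normal form:
  2
type:
  Nat
observation: contracting a beta-redex first, the term normalizes in 24 steps.


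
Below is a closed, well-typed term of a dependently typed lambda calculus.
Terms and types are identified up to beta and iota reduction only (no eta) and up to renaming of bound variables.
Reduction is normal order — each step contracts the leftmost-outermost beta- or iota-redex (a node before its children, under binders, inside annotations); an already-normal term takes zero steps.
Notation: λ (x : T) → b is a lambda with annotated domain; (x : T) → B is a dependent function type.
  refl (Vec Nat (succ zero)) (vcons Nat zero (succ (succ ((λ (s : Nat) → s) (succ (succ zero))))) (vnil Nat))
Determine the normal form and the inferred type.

resulting normal form:
  refl (Vec Nat (succ zero)) (vcons Nat zero (succ (succ (succ (succ zero)))) (vnil Nat))
type:
  Eq (Vec Nat (succ zero)) (vcons Nat zero (succ (succ (succ (succ zero)))) (vnil Nat)) (vcons Nat zero (succ (succ (succ (succ zero)))) (vnil Nat))


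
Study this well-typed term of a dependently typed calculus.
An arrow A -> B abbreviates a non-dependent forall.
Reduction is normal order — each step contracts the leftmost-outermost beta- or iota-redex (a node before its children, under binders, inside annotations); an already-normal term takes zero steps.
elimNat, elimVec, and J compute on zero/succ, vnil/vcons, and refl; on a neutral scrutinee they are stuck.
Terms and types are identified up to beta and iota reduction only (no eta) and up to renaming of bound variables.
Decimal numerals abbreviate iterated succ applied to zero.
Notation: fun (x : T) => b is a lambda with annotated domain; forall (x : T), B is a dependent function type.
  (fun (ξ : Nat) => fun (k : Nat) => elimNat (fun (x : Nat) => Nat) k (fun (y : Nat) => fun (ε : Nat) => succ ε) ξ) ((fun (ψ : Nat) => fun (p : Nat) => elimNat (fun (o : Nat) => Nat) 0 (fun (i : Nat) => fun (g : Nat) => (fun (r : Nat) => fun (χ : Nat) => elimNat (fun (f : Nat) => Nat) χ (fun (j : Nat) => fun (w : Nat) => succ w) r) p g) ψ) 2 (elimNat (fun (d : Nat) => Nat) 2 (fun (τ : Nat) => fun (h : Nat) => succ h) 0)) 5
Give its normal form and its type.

reduced normal form:
  9
type:
  Nat


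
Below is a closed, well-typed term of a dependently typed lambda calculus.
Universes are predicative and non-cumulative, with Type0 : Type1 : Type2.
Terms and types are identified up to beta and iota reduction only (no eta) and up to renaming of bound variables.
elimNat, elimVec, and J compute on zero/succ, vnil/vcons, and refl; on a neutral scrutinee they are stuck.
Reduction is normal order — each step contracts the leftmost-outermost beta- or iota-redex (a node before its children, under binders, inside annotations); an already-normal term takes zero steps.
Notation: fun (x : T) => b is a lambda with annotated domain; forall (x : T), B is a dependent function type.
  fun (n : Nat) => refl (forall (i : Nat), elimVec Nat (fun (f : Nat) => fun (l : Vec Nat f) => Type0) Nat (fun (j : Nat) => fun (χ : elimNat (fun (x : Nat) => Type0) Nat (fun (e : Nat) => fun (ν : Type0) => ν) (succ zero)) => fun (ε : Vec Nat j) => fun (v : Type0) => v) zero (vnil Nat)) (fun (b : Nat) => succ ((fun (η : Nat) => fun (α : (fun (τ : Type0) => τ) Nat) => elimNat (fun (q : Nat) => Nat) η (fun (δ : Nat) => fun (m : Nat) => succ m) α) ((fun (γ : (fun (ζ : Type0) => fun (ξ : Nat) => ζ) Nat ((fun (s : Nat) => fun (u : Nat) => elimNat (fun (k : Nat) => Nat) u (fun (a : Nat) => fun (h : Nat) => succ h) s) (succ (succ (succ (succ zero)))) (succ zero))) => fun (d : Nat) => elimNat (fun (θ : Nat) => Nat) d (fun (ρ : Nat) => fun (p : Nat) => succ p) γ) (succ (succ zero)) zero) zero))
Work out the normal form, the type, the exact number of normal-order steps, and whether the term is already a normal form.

reduced normal form:
  fun (n : Nat) => refl (forall (i : Nat), Nat) (fun (f : Nat) => succ (succ (succ zero)))
type:
  forall (n : Nat), Eq (forall (i : Nat), Nat) (fun (f : Nat) => succ (succ (succ zero))) (fun (l : Nat) => succ (succ (succ zero)))
normal-order step count: 13
started in normal form: no
first contracted redex: an elimVec iota-redex


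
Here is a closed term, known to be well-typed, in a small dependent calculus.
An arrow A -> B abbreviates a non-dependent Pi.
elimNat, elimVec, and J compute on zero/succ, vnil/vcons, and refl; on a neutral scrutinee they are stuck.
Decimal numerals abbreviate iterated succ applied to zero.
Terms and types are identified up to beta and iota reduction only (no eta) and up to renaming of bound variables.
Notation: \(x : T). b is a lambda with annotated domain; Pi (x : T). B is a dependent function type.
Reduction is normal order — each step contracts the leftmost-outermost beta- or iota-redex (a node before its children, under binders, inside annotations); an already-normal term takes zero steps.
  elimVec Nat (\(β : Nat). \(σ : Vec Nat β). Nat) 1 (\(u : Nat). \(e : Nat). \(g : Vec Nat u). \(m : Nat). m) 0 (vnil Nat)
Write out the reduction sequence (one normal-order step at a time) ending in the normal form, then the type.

normal-order reduction:
  elimVec Nat (\(β : Nat). \(σ : Vec Nat β). Nat) 1 (\(u : Nat). \(e : Nat). \(g : Vec Nat u). \(m : Nat). m) 0 (vnil Nat)
  ~> 1
inferred type:
  Nat


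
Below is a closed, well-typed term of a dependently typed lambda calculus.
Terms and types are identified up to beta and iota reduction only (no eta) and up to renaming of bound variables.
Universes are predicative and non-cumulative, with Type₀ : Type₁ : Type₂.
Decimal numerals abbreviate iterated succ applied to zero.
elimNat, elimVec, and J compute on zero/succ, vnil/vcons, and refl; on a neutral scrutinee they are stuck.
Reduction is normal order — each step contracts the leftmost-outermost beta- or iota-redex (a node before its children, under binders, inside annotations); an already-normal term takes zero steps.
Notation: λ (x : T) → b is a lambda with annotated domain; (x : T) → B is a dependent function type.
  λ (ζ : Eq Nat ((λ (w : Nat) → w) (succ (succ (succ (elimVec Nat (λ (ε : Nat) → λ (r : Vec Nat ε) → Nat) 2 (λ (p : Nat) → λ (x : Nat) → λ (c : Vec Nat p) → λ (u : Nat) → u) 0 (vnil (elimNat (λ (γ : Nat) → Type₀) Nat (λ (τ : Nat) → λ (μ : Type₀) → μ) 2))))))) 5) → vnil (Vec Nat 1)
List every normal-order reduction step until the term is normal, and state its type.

reduction (normal order):
  λ (ζ : Eq Nat ((λ (w : Nat) → w) (succ (succ (succ (elimVec Nat (λ (ε : Nat) → λ (r : Vec Nat ε) → Nat) 2 (λ (p : Nat) → λ (x : Nat) → λ (c : Vec Nat p) → λ (u : Nat) → u) 0 (vnil (elimNat (λ (γ : Nat) → Type₀) Nat (λ (τ : Nat) → λ (μ : Type₀) → μ) 2))))))) 5) → vnil (Vec Nat 1)
  ~> λ (ζ : Eq Nat (succ (succ (succ (elimVec Nat (λ (w : Nat) → λ (ε : Vec Nat w) → Nat) 2 (λ (r : Nat) → λ (p : Nat) → λ (x : Vec Nat r) → λ (c : Nat) → c) 0 (vnil (elimNat (λ (u : Nat) → Type₀) Nat (λ (γ : Nat) → λ (τ : Type₀) → τ) 2)))))) 5) → vnil (Vec Nat 1)
  ~> λ (ζ : Eq Nat 5 5) → vnil (Vec Nat 1)
inferred type:
  (ζ : Eq Nat 5 5) → Vec (Vec Nat 1) 0


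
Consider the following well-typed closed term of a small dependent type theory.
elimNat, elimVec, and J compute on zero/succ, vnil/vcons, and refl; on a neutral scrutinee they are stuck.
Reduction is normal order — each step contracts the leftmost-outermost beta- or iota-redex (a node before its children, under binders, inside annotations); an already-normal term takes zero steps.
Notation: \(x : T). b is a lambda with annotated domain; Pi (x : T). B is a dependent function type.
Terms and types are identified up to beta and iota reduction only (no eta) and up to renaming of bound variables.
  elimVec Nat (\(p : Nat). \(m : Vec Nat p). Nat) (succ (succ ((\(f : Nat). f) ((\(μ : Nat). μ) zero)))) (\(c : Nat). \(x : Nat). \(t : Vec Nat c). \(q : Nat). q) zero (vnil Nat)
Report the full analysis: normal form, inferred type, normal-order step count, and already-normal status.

normal form:
  succ (succ zero)
inferred type:
  Nat
normal-order step count: 3
term was already normal: no
first redex: an elimVec iota-redex


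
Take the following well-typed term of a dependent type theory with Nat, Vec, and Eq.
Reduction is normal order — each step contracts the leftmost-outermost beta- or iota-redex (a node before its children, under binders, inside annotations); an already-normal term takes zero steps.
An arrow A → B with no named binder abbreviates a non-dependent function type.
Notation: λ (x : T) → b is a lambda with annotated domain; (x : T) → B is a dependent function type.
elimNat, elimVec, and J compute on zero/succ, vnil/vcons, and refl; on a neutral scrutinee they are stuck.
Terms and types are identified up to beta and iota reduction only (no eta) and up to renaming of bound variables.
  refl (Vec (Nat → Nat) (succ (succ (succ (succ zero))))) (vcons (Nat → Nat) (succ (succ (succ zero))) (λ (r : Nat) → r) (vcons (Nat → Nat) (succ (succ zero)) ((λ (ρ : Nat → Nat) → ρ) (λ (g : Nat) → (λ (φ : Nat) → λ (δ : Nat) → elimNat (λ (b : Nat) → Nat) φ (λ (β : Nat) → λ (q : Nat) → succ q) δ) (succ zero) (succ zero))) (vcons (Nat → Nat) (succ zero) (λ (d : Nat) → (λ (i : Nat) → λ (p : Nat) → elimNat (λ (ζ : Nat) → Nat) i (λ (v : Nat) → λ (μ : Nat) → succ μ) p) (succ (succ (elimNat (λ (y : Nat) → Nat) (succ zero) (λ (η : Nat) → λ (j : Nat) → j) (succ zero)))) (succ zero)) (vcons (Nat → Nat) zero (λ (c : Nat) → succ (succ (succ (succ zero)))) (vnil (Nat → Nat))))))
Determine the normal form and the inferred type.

resulting normal form:
  refl (Vec (Nat → Nat) (succ (succ (succ (succ zero))))) (vcons (Nat → Nat) (succ (succ (succ zero))) (λ (r : Nat) → r) (vcons (Nat → Nat) (succ (succ zero)) (λ (ρ : Nat) → succ (succ zero)) (vcons (Nat → Nat) (succ zero) (λ (g : Nat) → succ (succ (succ (succ zero)))) (vcons (Nat → Nat) zero (λ (φ : Nat) → succ (succ (succ (succ zero)))) (vnil (Nat → Nat))))))
inferred type:
  Eq (Vec (Nat → Nat) (succ (succ (succ (succ zero))))) (vcons (Nat → Nat) (succ (succ (succ zero))) (λ (r : Nat) → r) (vcons (Nat → Nat) (succ (succ zero)) (λ (ρ : Nat) → succ (succ zero)) (vcons (Nat → Nat) (succ zero) (λ (g : Nat) → succ (succ (succ (succ zero)))) (vcons (Nat → Nat) zero (λ (φ : Nat) → succ (succ (succ (succ zero)))) (vnil (Nat → Nat)))))) (vcons (Nat → Nat) (succ (succ (succ zero))) (λ (δ : Nat) → δ) (vcons (Nat → Nat) (succ (succ zero)) (λ (b : Nat) → succ (succ zero)) (vcons (Nat → Nat) (succ zero) (λ (β : Nat) → succ (succ (succ (succ zero)))) (vcons (Nat → Nat) zero (λ (q : Nat) → succ (succ (succ (succ zero)))) (vnil (Nat → Nat))))))


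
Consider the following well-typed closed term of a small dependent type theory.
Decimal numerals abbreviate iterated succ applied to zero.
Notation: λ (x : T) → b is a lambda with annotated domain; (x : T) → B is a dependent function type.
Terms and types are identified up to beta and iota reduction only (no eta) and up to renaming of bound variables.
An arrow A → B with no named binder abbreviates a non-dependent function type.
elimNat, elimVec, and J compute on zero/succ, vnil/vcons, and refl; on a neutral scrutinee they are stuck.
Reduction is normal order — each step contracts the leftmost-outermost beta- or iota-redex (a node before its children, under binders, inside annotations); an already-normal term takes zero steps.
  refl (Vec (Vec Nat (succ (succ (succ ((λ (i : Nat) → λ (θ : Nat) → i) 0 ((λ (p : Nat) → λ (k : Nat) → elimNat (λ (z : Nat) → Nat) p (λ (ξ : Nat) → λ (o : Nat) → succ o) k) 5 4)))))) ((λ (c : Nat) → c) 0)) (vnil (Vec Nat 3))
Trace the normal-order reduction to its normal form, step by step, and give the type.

reduction (normal order):
  refl (Vec (Vec Nat (succ (succ (succ ((λ (i : Nat) → λ (θ : Nat) → i) 0 ((λ (p : Nat) → λ (k : Nat) → elimNat (λ (z : Nat) → Nat) p (λ (ξ : Nat) → λ (o : Nat) → succ o) k) 5 4)))))) ((λ (c : Nat) → c) 0)) (vnil (Vec Nat 3))
  ~> refl (Vec (Vec Nat (succ (succ (succ ((λ (i : Nat) → 0) ((λ (θ : Nat) → λ (p : Nat) → elimNat (λ (k : Nat) → Nat) θ (λ (z : Nat) → λ (ξ : Nat) → succ ξ) p) 5 4)))))) ((λ (o : Nat) → o) 0)) (vnil (Vec Nat 3))
  ~> refl (Vec (Vec Nat 3) ((λ (i : Nat) → i) 0)) (vnil (Vec Nat 3))
  ~> refl (Vec (Vec Nat 3) 0) (vnil (Vec Nat 3))
the term's type:
  Eq (Vec (Vec Nat 3) 0) (vnil (Vec Nat 3)) (vnil (Vec Nat 3))


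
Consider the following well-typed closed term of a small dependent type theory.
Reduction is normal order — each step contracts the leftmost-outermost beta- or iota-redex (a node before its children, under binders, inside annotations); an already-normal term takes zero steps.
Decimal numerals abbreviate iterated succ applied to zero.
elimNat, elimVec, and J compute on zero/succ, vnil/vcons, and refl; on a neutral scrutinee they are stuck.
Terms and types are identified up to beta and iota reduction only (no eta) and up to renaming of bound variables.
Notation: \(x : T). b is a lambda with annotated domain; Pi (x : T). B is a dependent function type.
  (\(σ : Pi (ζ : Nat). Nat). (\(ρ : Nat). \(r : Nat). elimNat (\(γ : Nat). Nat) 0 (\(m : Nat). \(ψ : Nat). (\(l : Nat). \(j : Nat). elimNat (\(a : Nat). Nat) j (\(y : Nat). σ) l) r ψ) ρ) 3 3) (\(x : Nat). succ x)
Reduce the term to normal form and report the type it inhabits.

reduced normal form:
  9
inferred type:
  Nat


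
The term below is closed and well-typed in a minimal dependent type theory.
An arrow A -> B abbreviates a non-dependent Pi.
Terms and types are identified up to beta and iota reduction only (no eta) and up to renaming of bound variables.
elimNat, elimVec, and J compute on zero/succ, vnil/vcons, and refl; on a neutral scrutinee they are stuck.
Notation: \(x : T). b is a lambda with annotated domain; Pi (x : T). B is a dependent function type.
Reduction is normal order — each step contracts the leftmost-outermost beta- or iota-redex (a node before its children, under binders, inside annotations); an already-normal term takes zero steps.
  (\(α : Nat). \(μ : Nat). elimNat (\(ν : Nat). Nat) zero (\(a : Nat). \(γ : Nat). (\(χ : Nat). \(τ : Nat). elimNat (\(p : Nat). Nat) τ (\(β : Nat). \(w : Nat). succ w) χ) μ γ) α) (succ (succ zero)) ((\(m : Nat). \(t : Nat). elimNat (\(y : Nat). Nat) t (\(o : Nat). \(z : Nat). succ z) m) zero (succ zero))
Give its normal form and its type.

resulting normal form:
  succ (succ zero)
type:
  Nat
observation: 27 normal-order steps normalize the term, beginning with a beta-redex.


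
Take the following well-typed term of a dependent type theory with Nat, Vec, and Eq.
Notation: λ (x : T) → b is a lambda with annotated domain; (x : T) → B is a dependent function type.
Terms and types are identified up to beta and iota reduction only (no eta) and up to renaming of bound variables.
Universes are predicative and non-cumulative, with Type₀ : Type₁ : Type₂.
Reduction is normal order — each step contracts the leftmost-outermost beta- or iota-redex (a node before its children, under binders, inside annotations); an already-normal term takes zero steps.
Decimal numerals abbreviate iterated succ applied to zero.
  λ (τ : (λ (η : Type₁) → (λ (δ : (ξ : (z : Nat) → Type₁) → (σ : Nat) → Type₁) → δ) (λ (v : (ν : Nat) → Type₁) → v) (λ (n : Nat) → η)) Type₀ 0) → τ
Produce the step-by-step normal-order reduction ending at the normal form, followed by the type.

normal-order reduction:
  λ (τ : (λ (η : Type₁) → (λ (δ : (ξ : (z : Nat) → Type₁) → (σ : Nat) → Type₁) → δ) (λ (v : (ν : Nat) → Type₁) → v) (λ (n : Nat) → η)) Type₀ 0) → τ
  ~> λ (τ : (λ (η : (δ : (ξ : Nat) → Type₁) → (z : Nat) → Type₁) → η) (λ (σ : (v : Nat) → Type₁) → σ) (λ (ν : Nat) → Type₀) 0) → τ
  ~> λ (τ : (λ (η : (δ : Nat) → Type₁) → η) (λ (ξ : Nat) → Type₀) 0) → τ
  ~> λ (τ : (λ (η : Nat) → Type₀) 0) → τ
  ~> λ (τ : Type₀) → τ
the term's type:
  (τ : Type₀) → Type₀


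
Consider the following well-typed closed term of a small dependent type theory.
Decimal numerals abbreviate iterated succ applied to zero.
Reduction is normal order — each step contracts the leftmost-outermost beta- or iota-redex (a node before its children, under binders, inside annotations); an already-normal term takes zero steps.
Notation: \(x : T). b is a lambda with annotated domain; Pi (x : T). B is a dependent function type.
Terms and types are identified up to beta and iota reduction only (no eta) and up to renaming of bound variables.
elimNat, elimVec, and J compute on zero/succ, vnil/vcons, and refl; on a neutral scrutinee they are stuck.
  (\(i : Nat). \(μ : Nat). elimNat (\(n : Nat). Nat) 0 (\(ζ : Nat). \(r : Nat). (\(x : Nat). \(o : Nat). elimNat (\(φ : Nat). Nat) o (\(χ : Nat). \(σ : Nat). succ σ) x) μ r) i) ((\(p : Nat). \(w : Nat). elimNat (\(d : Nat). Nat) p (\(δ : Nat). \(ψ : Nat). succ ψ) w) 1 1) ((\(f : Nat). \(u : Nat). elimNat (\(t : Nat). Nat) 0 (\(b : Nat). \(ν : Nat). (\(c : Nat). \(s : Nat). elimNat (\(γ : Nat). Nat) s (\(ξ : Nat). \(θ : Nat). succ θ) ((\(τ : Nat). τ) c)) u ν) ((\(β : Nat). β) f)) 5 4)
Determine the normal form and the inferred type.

resulting normal form:
  40
the term's type:
  Nat
observation: the leftmost-outermost redex is a beta-redex, and normalization takes 113 steps.


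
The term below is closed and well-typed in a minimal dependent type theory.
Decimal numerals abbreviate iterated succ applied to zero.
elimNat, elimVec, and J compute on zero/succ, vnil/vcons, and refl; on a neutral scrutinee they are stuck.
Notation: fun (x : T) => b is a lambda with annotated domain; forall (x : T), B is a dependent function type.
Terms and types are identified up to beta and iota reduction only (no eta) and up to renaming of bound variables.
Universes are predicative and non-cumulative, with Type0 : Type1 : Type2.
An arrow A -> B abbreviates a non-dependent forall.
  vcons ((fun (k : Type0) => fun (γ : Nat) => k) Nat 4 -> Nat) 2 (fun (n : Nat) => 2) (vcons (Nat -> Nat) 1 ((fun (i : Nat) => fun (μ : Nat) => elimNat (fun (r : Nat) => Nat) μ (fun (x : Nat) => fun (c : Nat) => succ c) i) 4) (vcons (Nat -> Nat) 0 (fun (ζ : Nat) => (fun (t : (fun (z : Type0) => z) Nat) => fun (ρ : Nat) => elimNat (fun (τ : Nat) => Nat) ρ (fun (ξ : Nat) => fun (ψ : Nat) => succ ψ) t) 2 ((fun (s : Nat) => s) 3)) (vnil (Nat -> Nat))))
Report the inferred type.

the term's type:
  Vec (Nat -> Nat) 3


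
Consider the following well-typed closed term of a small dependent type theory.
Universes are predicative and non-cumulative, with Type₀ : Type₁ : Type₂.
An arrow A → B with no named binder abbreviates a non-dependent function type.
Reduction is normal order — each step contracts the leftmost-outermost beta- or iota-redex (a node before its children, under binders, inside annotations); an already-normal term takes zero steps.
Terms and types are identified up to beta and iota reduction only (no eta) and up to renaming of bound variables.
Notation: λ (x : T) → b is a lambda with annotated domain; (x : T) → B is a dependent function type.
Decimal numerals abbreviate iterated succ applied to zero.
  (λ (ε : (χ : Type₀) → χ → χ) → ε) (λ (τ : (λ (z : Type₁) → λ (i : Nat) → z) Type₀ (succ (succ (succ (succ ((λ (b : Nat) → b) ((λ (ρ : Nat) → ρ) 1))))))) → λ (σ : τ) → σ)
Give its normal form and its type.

normal form:
  λ (ε : Type₀) → λ (χ : ε) → χ
the term's type:
  (ε : Type₀) → ε → ε


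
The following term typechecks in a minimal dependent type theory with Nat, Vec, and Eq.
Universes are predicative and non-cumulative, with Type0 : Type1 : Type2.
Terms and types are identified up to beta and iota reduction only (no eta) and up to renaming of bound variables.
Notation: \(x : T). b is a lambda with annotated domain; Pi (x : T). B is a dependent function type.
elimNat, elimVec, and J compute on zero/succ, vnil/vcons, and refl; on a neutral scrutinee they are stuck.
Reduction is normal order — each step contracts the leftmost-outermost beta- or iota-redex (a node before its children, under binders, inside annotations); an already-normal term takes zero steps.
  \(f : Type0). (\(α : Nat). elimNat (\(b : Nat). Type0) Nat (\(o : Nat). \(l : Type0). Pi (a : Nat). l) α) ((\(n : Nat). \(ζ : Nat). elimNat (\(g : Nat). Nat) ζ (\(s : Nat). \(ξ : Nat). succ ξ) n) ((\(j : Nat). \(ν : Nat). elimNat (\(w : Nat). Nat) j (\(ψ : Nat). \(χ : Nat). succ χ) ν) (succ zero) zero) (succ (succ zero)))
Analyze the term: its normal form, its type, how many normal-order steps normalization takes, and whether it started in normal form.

normal form:
  \(f : Type0). Pi (α : Nat). Pi (b : Nat). Pi (o : Nat). Nat
inferred type:
  Pi (f : Type0). Type0
normal-order step count: 20
term was already normal: no
first contracted redex: a beta-redex


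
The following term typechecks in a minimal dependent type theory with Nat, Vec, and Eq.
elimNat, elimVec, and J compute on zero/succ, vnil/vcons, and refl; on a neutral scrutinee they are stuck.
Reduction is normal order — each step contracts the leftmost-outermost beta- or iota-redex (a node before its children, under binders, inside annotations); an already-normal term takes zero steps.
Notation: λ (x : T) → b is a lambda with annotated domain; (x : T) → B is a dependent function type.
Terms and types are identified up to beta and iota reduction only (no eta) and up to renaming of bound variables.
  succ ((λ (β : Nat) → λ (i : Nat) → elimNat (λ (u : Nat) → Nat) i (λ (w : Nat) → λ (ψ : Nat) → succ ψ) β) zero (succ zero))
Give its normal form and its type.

resulting normal form:
  succ (succ zero)
the term's type:
  Nat


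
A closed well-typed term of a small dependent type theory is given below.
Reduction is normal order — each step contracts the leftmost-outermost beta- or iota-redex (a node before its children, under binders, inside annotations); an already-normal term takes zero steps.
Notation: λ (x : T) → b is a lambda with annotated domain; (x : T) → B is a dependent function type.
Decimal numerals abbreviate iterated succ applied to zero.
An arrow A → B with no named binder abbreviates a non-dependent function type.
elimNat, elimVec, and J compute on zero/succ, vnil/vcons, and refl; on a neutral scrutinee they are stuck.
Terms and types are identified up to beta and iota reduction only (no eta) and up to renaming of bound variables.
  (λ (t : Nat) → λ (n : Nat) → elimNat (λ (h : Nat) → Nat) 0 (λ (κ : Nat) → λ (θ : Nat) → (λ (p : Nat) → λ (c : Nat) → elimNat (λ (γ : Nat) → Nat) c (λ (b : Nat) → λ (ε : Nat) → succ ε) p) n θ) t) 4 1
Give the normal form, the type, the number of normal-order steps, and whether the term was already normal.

resulting normal form:
  4
inferred type:
  Nat
steps to reach normal form (normal order): 39
already normal: no
first redex: a beta-redex


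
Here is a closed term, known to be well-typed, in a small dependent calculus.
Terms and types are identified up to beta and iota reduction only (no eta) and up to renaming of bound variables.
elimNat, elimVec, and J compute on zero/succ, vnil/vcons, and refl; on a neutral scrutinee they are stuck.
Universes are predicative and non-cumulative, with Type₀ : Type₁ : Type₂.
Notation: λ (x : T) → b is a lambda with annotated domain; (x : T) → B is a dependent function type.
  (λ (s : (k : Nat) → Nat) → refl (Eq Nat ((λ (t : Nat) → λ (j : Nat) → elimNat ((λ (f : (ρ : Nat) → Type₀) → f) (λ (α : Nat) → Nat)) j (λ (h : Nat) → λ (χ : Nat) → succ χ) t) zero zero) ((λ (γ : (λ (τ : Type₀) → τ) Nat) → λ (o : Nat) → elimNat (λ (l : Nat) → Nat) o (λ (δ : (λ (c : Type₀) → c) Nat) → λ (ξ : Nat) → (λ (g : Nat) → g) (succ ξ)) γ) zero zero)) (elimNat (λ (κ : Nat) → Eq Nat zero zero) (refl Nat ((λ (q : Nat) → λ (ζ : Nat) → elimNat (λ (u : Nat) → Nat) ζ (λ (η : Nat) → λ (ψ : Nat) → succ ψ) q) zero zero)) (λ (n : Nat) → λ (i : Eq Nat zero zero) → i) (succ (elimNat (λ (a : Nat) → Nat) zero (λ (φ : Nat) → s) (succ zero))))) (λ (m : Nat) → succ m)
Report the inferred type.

inferred type:
  Eq (Eq Nat zero zero) (refl Nat zero) (refl Nat zero)


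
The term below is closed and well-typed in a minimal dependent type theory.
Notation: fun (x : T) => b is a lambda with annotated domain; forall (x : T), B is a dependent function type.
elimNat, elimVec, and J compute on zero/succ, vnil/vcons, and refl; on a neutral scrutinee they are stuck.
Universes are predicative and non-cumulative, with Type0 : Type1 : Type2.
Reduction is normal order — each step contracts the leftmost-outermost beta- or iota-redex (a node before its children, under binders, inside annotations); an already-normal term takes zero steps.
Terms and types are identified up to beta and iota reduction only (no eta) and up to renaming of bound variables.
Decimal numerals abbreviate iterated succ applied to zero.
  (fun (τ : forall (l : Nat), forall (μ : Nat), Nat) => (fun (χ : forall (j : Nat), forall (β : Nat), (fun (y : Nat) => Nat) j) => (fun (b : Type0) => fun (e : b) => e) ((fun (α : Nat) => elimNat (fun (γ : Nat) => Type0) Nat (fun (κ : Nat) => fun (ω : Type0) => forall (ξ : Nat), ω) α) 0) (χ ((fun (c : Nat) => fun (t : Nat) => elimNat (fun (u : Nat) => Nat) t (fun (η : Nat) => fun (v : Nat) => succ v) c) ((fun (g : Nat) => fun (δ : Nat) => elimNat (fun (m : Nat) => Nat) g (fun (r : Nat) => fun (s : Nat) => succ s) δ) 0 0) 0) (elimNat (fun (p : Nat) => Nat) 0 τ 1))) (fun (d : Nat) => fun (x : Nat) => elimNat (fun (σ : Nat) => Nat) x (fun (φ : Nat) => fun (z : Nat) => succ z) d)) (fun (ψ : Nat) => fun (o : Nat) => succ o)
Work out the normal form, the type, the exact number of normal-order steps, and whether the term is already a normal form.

resulting normal form:
  1
type:
  Nat
reduction steps (normal order): 17
term was already normal: no
first contracted redex: a beta-redex


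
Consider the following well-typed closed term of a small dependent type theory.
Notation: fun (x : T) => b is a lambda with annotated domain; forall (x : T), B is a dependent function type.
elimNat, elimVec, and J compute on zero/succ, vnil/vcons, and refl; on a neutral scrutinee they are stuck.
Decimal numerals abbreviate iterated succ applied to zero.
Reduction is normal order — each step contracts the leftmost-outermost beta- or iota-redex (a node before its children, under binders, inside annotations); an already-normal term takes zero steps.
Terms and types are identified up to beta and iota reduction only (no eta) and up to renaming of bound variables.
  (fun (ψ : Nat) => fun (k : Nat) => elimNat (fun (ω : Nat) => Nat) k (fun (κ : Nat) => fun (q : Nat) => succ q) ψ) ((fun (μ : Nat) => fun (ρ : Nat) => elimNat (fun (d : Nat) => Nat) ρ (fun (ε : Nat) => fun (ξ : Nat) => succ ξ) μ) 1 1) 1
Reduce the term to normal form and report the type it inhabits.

normal form:
  3
inferred type:
  Nat
observation: normalization takes exactly 15 steps under the normal-order strategy.


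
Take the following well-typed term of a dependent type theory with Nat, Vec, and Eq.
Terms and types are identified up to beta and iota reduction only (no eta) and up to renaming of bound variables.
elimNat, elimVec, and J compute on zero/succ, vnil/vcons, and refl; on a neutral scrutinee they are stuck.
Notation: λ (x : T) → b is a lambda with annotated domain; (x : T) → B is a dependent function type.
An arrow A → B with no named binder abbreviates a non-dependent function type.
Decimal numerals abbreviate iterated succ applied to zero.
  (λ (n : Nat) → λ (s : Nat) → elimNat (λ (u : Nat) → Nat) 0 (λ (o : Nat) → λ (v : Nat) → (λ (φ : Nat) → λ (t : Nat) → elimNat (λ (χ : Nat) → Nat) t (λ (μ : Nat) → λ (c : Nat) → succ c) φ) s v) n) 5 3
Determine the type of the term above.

inferred type:
  Nat


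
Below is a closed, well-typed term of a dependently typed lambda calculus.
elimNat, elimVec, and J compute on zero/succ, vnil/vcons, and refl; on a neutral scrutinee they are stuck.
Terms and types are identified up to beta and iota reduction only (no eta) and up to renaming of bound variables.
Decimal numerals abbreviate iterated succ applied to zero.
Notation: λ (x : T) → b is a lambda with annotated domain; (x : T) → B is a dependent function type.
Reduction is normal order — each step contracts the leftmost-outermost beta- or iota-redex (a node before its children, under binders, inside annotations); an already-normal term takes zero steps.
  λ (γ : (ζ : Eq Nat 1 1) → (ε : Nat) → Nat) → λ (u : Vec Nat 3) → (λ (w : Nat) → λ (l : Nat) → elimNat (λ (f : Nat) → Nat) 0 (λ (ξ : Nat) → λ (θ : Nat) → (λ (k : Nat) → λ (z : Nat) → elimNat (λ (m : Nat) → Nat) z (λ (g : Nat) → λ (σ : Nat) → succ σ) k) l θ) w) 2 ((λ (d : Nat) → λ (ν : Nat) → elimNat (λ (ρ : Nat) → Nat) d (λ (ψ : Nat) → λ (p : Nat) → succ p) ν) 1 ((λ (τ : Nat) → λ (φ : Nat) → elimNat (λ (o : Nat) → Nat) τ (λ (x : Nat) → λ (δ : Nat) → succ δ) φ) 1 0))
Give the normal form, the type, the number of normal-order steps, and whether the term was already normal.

normal form:
  λ (γ : (ζ : Eq Nat 1 1) → (ε : Nat) → Nat) → λ (u : Vec Nat 3) → 4
type:
  (γ : (ζ : Eq Nat 1 1) → (ε : Nat) → Nat) → (u : Vec Nat 3) → Nat
reduction steps (normal order): 45
already normal: no
first contracted redex: a beta-redex


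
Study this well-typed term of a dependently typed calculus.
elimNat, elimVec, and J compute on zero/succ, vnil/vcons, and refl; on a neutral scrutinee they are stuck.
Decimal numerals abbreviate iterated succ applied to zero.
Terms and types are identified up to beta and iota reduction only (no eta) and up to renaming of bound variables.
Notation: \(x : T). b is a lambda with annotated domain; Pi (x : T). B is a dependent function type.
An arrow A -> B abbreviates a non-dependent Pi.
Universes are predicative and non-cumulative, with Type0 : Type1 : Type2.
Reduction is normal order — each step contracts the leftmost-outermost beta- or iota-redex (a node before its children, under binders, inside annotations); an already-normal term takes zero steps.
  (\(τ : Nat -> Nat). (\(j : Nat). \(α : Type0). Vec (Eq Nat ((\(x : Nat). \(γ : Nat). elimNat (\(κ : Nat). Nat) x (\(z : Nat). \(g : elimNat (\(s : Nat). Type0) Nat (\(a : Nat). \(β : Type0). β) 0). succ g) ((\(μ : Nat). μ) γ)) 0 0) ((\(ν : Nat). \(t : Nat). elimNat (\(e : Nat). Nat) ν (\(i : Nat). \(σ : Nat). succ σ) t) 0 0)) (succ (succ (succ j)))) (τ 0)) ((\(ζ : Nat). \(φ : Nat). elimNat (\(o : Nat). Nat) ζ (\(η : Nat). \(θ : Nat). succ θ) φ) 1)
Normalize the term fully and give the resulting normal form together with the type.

resulting normal form:
  \(τ : Type0). Vec (Eq Nat 0 0) 4
the term's type:
  Type0 -> Type0
observation: contracting a beta-redex first, the term normalizes in 13 steps.


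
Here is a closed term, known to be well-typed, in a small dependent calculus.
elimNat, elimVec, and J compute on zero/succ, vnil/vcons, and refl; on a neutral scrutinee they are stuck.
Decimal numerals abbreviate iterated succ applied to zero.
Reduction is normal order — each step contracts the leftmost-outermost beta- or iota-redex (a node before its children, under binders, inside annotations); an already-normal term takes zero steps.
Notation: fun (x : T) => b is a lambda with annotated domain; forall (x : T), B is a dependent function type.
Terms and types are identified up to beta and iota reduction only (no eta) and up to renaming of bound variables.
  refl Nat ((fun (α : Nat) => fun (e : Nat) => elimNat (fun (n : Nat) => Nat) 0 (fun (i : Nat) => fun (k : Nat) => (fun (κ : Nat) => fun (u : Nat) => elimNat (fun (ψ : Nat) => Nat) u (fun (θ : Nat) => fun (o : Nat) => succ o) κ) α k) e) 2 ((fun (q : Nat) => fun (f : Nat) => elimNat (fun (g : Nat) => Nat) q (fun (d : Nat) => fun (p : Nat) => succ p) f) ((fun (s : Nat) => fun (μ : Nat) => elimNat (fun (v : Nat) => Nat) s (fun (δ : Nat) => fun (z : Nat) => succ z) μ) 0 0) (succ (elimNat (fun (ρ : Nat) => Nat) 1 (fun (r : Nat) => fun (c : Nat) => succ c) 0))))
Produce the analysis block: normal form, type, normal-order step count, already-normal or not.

resulting normal form:
  refl Nat 4
type:
  Eq Nat 4 4
normal-order step count: 31
term was already normal: no
first contracted redex: a beta-redex


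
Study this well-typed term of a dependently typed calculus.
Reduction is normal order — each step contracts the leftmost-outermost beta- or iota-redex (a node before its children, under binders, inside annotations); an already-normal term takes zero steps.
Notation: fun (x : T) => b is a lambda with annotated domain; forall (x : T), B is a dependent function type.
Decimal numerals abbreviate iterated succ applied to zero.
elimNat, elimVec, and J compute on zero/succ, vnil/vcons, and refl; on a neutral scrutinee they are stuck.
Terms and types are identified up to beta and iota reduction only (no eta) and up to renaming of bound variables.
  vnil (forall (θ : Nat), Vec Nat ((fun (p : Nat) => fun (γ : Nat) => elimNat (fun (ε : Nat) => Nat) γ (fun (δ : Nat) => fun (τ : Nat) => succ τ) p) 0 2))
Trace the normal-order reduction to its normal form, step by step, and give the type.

normal-order reduction sequence:
  vnil (forall (θ : Nat), Vec Nat ((fun (p : Nat) => fun (γ : Nat) => elimNat (fun (ε : Nat) => Nat) γ (fun (δ : Nat) => fun (τ : Nat) => succ τ) p) 0 2))
  ~> vnil (forall (θ : Nat), Vec Nat ((fun (p : Nat) => elimNat (fun (γ : Nat) => Nat) p (fun (ε : Nat) => fun (δ : Nat) => succ δ) 0) 2))
  ~> vnil (forall (θ : Nat), Vec Nat (elimNat (fun (p : Nat) => Nat) 2 (fun (γ : Nat) => fun (ε : Nat) => succ ε) 0))
  ~> vnil (forall (θ : Nat), Vec Nat 2)
inferred type:
  Vec (forall (θ : Nat), Vec Nat 2) 0
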